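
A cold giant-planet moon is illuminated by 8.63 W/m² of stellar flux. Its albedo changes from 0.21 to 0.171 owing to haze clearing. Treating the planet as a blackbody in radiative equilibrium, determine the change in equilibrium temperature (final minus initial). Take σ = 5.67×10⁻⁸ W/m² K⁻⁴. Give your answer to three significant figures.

0.897 kelvin

With α = 0.21, T₁ = 74.05 K.
With α = 0.171, T₂ = 74.94 K.
Change: 74.94 − 74.05 = 0.8974 K.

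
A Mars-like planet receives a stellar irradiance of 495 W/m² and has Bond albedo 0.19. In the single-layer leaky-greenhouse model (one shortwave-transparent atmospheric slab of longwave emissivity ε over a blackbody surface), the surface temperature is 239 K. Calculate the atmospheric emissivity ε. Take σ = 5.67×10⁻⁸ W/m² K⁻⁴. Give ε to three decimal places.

TOA balance gives T_e = 205.1 K.
T_s⁴ = T_e⁴·2/(2−ε) → ε = 2 − 2(T_e/T_s)⁴ = 2 − 2·(205.1/239)⁴ = 0.9164.

0.916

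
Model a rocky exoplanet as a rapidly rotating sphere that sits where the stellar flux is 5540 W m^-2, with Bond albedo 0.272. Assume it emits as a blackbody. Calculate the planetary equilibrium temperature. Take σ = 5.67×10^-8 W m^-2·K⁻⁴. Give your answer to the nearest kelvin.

Absorbed flux (global mean): S(1−α)/4 = 5540·0.728/4 = 1008 W m^-2.
In equilibrium σT⁴ equals this, so T = 365.2 K.

365 kelvin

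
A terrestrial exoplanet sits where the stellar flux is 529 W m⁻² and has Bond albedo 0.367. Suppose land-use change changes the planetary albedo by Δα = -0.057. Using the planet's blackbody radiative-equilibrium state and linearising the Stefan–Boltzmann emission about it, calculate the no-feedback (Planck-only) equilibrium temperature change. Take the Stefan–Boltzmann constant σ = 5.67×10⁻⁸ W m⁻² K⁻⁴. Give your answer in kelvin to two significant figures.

4.4 K

Unperturbed T_e = [529.0·(1−0.367)/(4σ)]^¼ = 196.0 K.
The change in absorbed flux is Δ[S(1−α)/4] = −SΔα/4 = 7.538 W m⁻².
The Planck feedback parameter is 4σT_e³ = 1.708 W m⁻²/K.
So ΔT₀ = 7.538/1.708 = 4.41 K.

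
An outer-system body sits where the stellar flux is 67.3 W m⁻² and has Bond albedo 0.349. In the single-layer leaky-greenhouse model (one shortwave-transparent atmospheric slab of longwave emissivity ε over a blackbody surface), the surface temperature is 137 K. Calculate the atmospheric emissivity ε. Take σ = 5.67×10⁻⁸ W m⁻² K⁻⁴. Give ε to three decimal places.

0.903

First, T_e = [67.30·(1−0.349)/(4σ)]^(1/4) = 117.9 K.
Since (2−ε)/2 = (T_e/T_s)⁴ = 0.5484, ε = 0.9033.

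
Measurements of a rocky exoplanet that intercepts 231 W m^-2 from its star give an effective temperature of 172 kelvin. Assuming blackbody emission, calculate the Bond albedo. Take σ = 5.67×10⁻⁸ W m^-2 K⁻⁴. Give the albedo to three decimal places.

0.141

From σT⁴ = S(1−α)/4 we invert for α: 1−α = 4σT⁴/S.
σT⁴ = 49.62 W m^-2, so 4σT⁴ = 198.5 W m^-2.
Hence α = 1 − 198.5/231.0 = 0.1407.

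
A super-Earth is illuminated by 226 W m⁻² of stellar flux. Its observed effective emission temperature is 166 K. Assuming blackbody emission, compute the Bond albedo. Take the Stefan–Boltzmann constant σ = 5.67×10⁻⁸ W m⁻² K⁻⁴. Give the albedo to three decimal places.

0.238

Rearranging the radiative balance, α = 1 − 4σT⁴/S.
σT⁴ = 43.05 W m⁻², so 4σT⁴ = 172.2 W m⁻².
Hence α = 1 − 172.2/226.0 = 0.2380.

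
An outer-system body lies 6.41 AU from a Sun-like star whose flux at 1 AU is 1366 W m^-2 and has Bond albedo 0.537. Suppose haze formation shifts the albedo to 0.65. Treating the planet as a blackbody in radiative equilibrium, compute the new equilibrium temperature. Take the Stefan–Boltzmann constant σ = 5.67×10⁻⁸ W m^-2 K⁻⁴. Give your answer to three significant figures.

84.6 kelvin

Irradiance scales as 1/d², so S = 1366 W m^-2 × (1/6.41)² = 33.25 W m^-2.
With the new albedo, S(1−α₂)/4 = 2.909 W m^-2, so T₂ = 84.63 K.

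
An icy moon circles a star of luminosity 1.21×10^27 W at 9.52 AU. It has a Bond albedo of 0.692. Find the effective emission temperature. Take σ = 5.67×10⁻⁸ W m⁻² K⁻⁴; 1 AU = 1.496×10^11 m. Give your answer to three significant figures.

Orbital distance: d = 9.52 AU = 1.424×10^12 m.
Spreading L over a sphere of radius d: S = 1.21×10^27/(4π·1.42×10^12²) = 47.47 W m⁻².
Absorbed flux (global mean): S(1−α)/4 = 47.47·0.308/4 = 3.655 W m⁻².
Set σT⁴ = 3.655 → T = (3.655/σ)^(1/4) = 89.61 K.

89.6 K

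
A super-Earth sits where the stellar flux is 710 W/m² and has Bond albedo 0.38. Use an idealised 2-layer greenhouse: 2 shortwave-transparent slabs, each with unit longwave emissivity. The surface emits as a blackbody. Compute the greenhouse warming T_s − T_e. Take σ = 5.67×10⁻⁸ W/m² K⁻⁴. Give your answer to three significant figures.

66.3 K

Top-of-atmosphere balance: σT_e⁴ = S(1−α)/4 = 110.0 W/m² → T_e = 209.9 K.
Surface: T_s = (3)^¼·T_e = 276.2 K.
Warming: T_s − T_e = 66.34 K.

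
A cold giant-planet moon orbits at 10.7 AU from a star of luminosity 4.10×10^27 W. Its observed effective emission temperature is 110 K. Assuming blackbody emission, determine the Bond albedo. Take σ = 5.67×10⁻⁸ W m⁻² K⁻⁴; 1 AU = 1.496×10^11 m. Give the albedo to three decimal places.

Orbital distance: d = 10.7 AU = 1.601×10^12 m.
Spreading L over a sphere of radius d: S = 4.10×10^27/(4π·1.60×10^12²) = 127.3 W m⁻².
From σT⁴ = S(1−α)/4 we invert for α: 1−α = 4σT⁴/S.
4σT⁴ = 4·5.67×10⁻⁸·(110)⁴ = 33.21 W m⁻².
1−α = 33.21/127.3 = 0.2608, so α = 0.7392.

0.739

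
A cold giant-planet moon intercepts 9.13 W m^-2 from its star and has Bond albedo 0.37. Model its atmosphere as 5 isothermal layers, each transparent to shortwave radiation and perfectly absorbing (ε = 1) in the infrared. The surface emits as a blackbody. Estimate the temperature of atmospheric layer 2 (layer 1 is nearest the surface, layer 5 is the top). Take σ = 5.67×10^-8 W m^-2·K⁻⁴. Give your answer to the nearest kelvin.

OLR = S(1−α)/4 = 1.438 W m^-2; the top layer radiates at T_e = 70.96 K.
The net upward flux σT_e⁴ is constant between every pair of levels, so T_k⁴ = (N+1−k)T_e⁴.
With k = 2: T_2 = (5+1−2)^¼·70.96 K = 100.4 K.

100 kelvin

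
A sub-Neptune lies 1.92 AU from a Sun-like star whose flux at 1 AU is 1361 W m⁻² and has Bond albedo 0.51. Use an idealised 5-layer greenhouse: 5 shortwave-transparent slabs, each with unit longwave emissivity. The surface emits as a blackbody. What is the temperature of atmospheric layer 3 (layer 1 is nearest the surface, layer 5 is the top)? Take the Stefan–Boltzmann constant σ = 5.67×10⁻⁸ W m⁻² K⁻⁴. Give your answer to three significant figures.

Flux at the orbit: S = 1361/(1.92)² = 369.2 W m⁻².
Top-of-atmosphere balance: σT_e⁴ = S(1−α)/4 = 45.23 W m⁻² → T_e = 168.1 K.
In the N-layer model, layer k (counted from the surface) has T_k = (N+1−k)^(1/4)·T_e.
T_3 = (3)^(1/4)·168.1 = 221.2 K.

221 kelvin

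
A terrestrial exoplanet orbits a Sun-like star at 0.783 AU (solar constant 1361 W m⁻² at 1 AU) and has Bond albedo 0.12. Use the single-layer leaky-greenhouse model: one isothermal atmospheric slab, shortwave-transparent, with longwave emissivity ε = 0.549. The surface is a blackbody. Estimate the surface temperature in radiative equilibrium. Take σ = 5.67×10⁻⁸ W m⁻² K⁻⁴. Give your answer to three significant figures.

By the inverse-square law, S = 1361/0.783² = 2220 W m⁻².
At the top of the atmosphere, σT_e⁴ = S(1−α)/4 = 488.4 W m⁻², giving T_e = 304.6 K.
Surface balance with a leaky layer gives σT_s⁴ = σT_e⁴·2/(2−ε), so T_s = T_e·[2/(2−0.549)]^(1/4) = 330.1 K.

330 kelvin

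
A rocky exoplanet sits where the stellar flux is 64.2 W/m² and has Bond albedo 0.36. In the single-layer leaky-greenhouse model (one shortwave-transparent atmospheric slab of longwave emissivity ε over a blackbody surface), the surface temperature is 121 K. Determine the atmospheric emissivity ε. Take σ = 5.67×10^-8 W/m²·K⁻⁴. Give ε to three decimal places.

0.310

TOA balance gives T_e = 116.0 K.
Inverting T_s⁴ = 2T_e⁴/(2−ε): (T_e/T_s)⁴ = 0.8451, so ε = 2(1 − 0.8451) = 0.3097.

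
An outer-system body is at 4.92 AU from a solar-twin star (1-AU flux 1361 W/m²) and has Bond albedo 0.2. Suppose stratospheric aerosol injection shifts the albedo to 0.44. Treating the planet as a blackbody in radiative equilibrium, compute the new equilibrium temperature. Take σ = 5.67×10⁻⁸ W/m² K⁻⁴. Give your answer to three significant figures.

Flux at the orbit: S = 1361/(4.92)² = 56.22 W/m².
New equilibrium: T₂ = [(1−0.44)·56.22/(4σ)]^(1/4) = 108.5 K.

109 K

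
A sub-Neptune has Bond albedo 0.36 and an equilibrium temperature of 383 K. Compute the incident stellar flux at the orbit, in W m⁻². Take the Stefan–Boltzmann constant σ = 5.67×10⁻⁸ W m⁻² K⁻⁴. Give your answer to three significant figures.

7630 W m⁻²

Invert the energy balance for S: S = 4σT⁴/(1−α).
σT⁴ = 5.67×10⁻⁸·(383)⁴ = 1220 W m⁻².
So S = 4×1220/(1−0.36) = 7625 W m⁻².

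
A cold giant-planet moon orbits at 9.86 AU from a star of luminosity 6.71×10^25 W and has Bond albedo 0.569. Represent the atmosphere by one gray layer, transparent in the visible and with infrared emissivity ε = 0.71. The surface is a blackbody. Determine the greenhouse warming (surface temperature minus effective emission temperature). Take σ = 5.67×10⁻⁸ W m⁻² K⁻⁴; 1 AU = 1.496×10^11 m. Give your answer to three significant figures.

5.38 K

d = 9.86 × 1.496×10^11 m = 1.475×10^12 m.
Flux at the orbit: S = L/(4πd²) = 6.71×10^25/(4π·(1.48×10^12)²) = 2.454 W m⁻².
The planet radiates to space at T_e = [S(1−α)/(4σ)]^(1/4) = 46.47 K.
The surface balance (absorbed SW + ε·downward IR = σT_s⁴) with T_a⁴ = T_s⁴/2 reduces to T_s = T_e·[2/(2−ε)]^¼ = 51.86 K.
Greenhouse warming: T_s − T_e = 5.384 K.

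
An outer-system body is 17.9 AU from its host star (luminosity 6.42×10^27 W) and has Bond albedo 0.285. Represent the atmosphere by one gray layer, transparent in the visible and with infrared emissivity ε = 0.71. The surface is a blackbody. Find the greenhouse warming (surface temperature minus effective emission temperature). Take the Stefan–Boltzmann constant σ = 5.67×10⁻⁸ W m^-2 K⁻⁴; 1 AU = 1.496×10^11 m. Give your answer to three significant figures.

14.2 K

Orbital distance: d = 17.9 AU = 2.678×10^12 m.
S = L/(4πd²) = 71.25 W m^-2.
The planet radiates to space at T_e = [S(1−α)/(4σ)]^(1/4) = 122.4 K.
For a single slab of emissivity ε, T_s⁴ = 2T_e⁴/(2−ε); thus T_s = 122.4·(1.55)^(1/4) = 136.6 K.
Greenhouse warming: T_s − T_e = 14.18 K.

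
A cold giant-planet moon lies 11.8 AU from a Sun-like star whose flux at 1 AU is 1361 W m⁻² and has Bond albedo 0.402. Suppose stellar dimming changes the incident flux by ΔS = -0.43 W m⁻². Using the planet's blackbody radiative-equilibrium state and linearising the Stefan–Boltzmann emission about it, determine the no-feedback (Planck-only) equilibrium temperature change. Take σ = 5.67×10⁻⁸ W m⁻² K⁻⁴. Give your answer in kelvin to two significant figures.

Irradiance scales as 1/d², so S = 1361 W m⁻² × (1/11.8)² = 9.774 W m⁻².
The baseline emission temperature is T_e = 71.25 K.
Only a fraction (1−α) is absorbed and it's spread over 4πR², so ΔF = (1−α)ΔS/4 = -0.06428 W m⁻².
The Planck feedback parameter is 4σT_e³ = 0.08204 W m⁻²/K.
Hence the no-feedback warming is ΔF/(4σT_e³) = -0.784 K.

-0.78 K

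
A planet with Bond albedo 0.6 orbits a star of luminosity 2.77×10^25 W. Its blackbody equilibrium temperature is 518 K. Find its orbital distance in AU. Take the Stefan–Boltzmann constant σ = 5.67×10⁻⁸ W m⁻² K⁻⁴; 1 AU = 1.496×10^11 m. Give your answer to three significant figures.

0.0491 AU

Required flux: S = 4σT⁴/(1−α) = 40820 W m⁻².
Then d = [L/(4πS)]^(1/2) = 7.348×10^9 m, i.e. 0.04912 AU.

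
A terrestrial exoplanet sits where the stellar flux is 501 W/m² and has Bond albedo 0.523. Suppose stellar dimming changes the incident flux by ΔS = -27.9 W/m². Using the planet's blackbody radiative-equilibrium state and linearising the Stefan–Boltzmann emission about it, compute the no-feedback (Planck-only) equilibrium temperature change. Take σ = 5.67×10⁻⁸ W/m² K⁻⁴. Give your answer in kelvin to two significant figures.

Reference equilibrium: T_e = [S(1−α)/(4σ)]^(1/4) = 180.2 K.
TOA radiative forcing: ΔF = (1−α)ΔS/4 = 0.477·(-27.9)/4 = -3.327 W/m².
Planck response: λ_P = 4σT_e³ = 4·5.67×10⁻⁸·(180.2)³ = 1.326 W/m²/K.
ΔT₀ = ΔF/λ_P = -3.327/1.326 = -2.51 K.

-2.5 K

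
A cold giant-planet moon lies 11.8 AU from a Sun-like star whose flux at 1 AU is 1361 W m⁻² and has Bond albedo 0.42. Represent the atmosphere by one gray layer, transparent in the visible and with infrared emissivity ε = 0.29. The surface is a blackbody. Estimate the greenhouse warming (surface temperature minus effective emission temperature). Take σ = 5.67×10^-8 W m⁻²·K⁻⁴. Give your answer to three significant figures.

2.82 K

By the inverse-square law, S = 1361/11.8² = 9.774 W m⁻².
Effective emission temperature (TOA balance): σT_e⁴ = S(1−α)/4 = 1.417 W m⁻² → T_e = 70.71 K.
For a single slab of emissivity ε, T_s⁴ = 2T_e⁴/(2−ε); thus T_s = 70.71·(1.17)^(1/4) = 73.53 K.
The atmosphere warms the surface by 2.824 K.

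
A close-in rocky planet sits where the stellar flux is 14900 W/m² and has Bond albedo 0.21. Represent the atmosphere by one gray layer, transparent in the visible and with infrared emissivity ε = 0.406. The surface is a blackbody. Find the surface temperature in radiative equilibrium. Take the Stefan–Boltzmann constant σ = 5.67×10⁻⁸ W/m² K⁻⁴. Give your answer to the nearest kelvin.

505 K

Effective emission temperature (TOA balance): σT_e⁴ = S(1−α)/4 = 2943 W/m² → T_e = 477.3 K.
The surface balance (absorbed SW + ε·downward IR = σT_s⁴) with T_a⁴ = T_s⁴/2 reduces to T_s = T_e·[2/(2−ε)]^¼ = 505.2 K.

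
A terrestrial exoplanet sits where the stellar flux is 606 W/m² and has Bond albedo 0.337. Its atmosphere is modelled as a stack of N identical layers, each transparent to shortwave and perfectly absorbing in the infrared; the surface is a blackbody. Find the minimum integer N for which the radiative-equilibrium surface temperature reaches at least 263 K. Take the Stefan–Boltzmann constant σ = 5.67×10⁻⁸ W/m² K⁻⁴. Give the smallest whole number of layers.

Top-of-atmosphere balance: σT_e⁴ = S(1−α)/4 = 100.4 W/m² → T_e = 205.2 K.
T_s = (N+1)^(1/4)·T_e ≥ 263 K requires N+1 ≥ (T_s/T_e)⁴ = (263/205.2)⁴ = 2.701.
So N ≥ 1.701; the smallest integer is N = 2.

2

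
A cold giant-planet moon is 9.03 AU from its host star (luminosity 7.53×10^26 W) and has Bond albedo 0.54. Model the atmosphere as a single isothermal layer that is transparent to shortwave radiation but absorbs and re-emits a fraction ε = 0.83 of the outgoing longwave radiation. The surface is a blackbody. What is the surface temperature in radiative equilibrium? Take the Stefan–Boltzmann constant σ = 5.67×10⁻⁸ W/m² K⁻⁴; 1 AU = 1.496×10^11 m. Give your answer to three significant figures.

Orbital distance: d = 9.03 AU = 1.351×10^12 m.
S = L/(4πd²) = 32.84 W/m².
Effective emission temperature (TOA balance): σT_e⁴ = S(1−α)/4 = 3.776 W/m² → T_e = 90.34 K.
For a single slab of emissivity ε, T_s⁴ = 2T_e⁴/(2−ε); thus T_s = 90.34·(1.709)^(1/4) = 103.3 K.

103 kelvin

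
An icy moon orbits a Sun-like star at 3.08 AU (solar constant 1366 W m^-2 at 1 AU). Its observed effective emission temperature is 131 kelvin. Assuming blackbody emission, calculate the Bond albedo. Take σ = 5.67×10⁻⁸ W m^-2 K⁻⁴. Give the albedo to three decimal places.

Irradiance scales as 1/d², so S = 1366 W m^-2 × (1/3.08)² = 144.0 W m^-2.
Rearranging the radiative balance, α = 1 − 4σT⁴/S.
4σT⁴ = 4·5.67×10⁻⁸·(131)⁴ = 66.79 W m^-2.
Hence α = 1 − 66.79/144.0 = 0.5361.

0.536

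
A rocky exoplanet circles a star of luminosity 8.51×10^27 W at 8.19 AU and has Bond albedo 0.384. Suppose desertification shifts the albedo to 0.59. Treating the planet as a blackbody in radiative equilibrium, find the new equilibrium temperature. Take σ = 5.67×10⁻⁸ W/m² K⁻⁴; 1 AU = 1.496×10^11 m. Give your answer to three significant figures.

169 kelvin

d = 8.19 × 1.496×10^11 m = 1.225×10^12 m.
Flux at the orbit: S = L/(4πd²) = 8.51×10^27/(4π·(1.23×10^12)²) = 451.1 W/m².
With the new albedo, S(1−α₂)/4 = 46.24 W/m², so T₂ = 169.0 K.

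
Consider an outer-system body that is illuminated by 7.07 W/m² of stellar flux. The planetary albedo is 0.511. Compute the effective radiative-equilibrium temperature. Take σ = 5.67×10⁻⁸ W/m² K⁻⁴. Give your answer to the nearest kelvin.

Absorbed flux (global mean): S(1−α)/4 = 7.070·0.489/4 = 0.8643 W/m².
Balancing against σT⁴: T = (0.8643/5.67×10⁻⁸)^(1/4) = 62.48 K.

62 kelvin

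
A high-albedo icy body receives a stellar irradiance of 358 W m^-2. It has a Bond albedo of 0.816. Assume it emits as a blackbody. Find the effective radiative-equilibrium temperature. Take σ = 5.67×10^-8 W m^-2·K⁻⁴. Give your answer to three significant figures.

Averaging over the sphere, the absorbed flux is S(1−α)/4 = 16.47 W m^-2.
Set σT⁴ = 16.47 → T = (16.47/σ)^(1/4) = 130.5 K.

131 K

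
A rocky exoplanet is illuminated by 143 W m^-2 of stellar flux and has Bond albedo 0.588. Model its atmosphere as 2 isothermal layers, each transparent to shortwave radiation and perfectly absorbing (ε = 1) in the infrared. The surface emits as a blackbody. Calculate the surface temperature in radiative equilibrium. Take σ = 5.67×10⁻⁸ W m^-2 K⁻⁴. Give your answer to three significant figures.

167 K

Top-of-atmosphere balance: σT_e⁴ = S(1−α)/4 = 14.73 W m^-2 → T_e = 127.0 K.
With N = 2 opaque layers, T_s = (N+1)^(1/4)·T_e = 3^(1/4)·127.0 = 167.1 K.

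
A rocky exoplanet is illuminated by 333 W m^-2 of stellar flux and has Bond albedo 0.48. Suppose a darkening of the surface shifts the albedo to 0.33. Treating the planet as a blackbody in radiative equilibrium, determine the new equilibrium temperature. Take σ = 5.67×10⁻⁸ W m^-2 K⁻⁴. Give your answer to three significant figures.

T₂ = [S(1−α₂)/(4σ)]^(1/4) = [333.0·0.67/(4σ)]^(1/4) = 177.1 K.

177 K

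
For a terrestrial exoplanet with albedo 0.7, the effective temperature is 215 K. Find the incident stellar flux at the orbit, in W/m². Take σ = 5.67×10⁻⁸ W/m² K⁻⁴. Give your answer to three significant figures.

Invert the energy balance for S: S = 4σT⁴/(1−α).
The emitted flux is σT⁴ = 121.2 W/m².
So S = 4×121.2/(1−0.7) = 1615 W/m².

1620 W/m²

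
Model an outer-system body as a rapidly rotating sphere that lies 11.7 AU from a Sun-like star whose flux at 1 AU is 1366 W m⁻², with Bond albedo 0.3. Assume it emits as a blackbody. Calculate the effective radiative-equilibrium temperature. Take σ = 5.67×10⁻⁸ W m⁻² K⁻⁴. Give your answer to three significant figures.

Flux at the orbit: S = 1366/(11.7)² = 9.979 W m⁻².
Averaging over the sphere, the absorbed flux is S(1−α)/4 = 1.746 W m⁻².
Balancing against σT⁴: T = (1.746/5.67×10⁻⁸)^(1/4) = 74.50 K.

74.5 kelvin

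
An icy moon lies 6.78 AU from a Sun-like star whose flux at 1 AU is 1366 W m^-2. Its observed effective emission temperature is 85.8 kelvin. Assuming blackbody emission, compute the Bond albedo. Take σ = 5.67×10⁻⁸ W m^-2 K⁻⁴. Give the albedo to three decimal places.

Flux at the orbit: S = 1366/(6.78)² = 29.72 W m^-2.
Energy balance: S(1−α)/4 = σT⁴, so 1−α = 4σT⁴/S.
4σT⁴ = 4·5.67×10⁻⁸·(85.8)⁴ = 12.29 W m^-2.
Hence α = 1 − 12.29/29.72 = 0.5864.

0.586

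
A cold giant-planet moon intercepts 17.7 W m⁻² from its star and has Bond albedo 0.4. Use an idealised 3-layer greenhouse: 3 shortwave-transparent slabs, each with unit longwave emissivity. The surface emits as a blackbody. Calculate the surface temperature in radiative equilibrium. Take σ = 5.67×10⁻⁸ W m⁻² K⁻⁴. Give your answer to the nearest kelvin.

117 K

OLR = S(1−α)/4 = 2.655 W m⁻²; the top layer radiates at T_e = 82.72 K.
Layer-by-layer balance gives σT_s⁴ = (N+1)σT_e⁴, so T_s = 4^¼·82.72 = 117.0 K.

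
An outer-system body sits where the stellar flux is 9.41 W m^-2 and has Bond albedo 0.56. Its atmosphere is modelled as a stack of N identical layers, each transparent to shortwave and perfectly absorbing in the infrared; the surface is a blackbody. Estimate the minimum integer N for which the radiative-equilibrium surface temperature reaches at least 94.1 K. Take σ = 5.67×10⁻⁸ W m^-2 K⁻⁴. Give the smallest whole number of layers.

The effective emission temperature is T_e = [S(1−α)/(4σ)]^¼ = 65.37 K.
Need (N+1)T_e⁴ ≥ T_s⁴, i.e. N+1 ≥ (94.1/65.37)⁴ = 4.295.
The minimum whole number is N = 4.

4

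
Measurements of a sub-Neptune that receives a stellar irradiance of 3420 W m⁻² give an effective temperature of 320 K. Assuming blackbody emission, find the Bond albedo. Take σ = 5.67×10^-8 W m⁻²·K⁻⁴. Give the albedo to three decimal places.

Energy balance: S(1−α)/4 = σT⁴, so 1−α = 4σT⁴/S.
σT⁴ = 594.5 W m⁻², so 4σT⁴ = 2378 W m⁻².
1−α = 2378/3420 = 0.6954, so α = 0.3046.

0.305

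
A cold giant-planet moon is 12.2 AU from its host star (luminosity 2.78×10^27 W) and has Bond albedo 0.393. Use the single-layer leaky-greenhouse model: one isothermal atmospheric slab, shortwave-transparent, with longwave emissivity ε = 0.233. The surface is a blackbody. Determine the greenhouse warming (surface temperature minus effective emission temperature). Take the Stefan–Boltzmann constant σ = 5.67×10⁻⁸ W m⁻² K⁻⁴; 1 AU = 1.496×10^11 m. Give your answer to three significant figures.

d = 12.2 × 1.496×10^11 m = 1.825×10^12 m.
S = L/(4πd²) = 66.41 W m⁻².
The planet radiates to space at T_e = [S(1−α)/(4σ)]^(1/4) = 115.5 K.
The surface balance (absorbed SW + ε·downward IR = σT_s⁴) with T_a⁴ = T_s⁴/2 reduces to T_s = T_e·[2/(2−ε)]^¼ = 119.1 K.
Greenhouse warming: T_s − T_e = 3.631 K.

3.63 K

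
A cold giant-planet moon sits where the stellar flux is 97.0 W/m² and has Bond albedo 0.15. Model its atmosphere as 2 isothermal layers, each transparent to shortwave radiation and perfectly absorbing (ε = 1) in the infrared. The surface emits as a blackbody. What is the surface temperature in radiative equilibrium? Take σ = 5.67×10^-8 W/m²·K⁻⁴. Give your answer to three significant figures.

182 K

Top-of-atmosphere balance: σT_e⁴ = S(1−α)/4 = 20.61 W/m² → T_e = 138.1 K.
For an N-layer opaque stack, T_s⁴ = (N+1)T_e⁴, hence T_s = (3)^(1/4)×138.1 K = 181.7 K.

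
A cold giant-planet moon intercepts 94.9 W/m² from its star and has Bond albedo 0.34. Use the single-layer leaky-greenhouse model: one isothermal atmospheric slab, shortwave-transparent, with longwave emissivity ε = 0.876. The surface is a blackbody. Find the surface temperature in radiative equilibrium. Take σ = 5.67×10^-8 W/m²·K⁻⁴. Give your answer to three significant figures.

Effective emission temperature (TOA balance): σT_e⁴ = S(1−α)/4 = 15.66 W/m² → T_e = 128.9 K.
Surface balance with a leaky layer gives σT_s⁴ = σT_e⁴·2/(2−ε), so T_s = T_e·[2/(2−0.876)]^(1/4) = 148.9 K.

149 K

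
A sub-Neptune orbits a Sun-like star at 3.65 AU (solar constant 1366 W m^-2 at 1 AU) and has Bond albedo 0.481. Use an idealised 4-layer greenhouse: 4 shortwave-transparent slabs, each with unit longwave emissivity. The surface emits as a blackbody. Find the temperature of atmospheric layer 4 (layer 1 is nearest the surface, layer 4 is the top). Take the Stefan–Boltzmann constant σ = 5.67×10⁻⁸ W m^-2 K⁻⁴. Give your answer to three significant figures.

124 K

Flux at the orbit: S = 1366/(3.65)² = 102.5 W m^-2.
The effective emission temperature is T_e = [S(1−α)/(4σ)]^¼ = 123.8 K.
The net upward flux σT_e⁴ is constant between every pair of levels, so T_k⁴ = (N+1−k)T_e⁴.
With k = 4: T_4 = (4+1−4)^¼·123.8 K = 123.8 K.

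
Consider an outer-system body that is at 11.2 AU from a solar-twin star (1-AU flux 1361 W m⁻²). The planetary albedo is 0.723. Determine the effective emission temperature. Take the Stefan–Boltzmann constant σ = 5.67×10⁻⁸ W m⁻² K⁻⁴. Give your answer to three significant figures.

60.3 K

By the inverse-square law, S = 1361/11.2² = 10.85 W m⁻².
Averaging over the sphere, the absorbed flux is S(1−α)/4 = 0.7513 W m⁻².
Balancing against σT⁴: T = (0.7513/5.67×10⁻⁸)^(1/4) = 60.33 K.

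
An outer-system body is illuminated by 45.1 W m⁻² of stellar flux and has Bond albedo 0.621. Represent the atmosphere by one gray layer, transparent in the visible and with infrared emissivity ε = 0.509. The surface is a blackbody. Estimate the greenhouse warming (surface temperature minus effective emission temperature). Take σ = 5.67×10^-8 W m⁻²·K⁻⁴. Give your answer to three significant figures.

The planet radiates to space at T_e = [S(1−α)/(4σ)]^(1/4) = 93.17 K.
Surface balance with a leaky layer gives σT_s⁴ = σT_e⁴·2/(2−ε), so T_s = T_e·[2/(2−0.509)]^(1/4) = 100.3 K.
T_s − T_e = 100.3 − 93.17 = 7.099 K.

7.10 K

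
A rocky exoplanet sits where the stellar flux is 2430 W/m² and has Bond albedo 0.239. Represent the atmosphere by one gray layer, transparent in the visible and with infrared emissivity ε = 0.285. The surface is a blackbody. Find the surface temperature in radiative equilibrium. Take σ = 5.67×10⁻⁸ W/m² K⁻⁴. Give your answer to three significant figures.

312 K

Effective emission temperature (TOA balance): σT_e⁴ = S(1−α)/4 = 462.3 W/m² → T_e = 300.5 K.
The surface balance (absorbed SW + ε·downward IR = σT_s⁴) with T_a⁴ = T_s⁴/2 reduces to T_s = T_e·[2/(2−ε)]^¼ = 312.3 K.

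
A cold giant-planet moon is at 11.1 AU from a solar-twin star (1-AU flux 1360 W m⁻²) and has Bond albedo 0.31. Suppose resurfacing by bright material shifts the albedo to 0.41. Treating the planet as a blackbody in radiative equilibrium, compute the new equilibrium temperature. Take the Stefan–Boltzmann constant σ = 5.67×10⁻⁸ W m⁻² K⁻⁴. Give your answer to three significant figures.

By the inverse-square law, S = 1360/11.1² = 11.04 W m⁻².
With the new albedo, S(1−α₂)/4 = 1.628 W m⁻², so T₂ = 73.20 K.

73.2 kelvin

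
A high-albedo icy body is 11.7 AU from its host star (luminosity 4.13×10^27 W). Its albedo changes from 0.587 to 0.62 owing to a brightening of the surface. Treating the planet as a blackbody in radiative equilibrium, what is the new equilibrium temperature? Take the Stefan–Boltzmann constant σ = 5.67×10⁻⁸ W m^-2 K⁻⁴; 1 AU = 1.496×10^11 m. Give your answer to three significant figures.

116 K

d = 11.7 × 1.496×10^11 m = 1.750×10^12 m.
S = L/(4πd²) = 107.3 W m^-2.
With the new albedo, S(1−α₂)/4 = 10.19 W m^-2, so T₂ = 115.8 K.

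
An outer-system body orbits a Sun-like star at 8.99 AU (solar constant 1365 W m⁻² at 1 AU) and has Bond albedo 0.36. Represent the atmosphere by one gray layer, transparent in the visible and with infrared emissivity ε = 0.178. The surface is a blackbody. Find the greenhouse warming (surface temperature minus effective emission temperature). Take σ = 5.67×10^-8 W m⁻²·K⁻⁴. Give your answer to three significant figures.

1.96 K

Irradiance scales as 1/d², so S = 1365 W m⁻² × (1/8.99)² = 16.89 W m⁻².
The planet radiates to space at T_e = [S(1−α)/(4σ)]^(1/4) = 83.09 K.
For a single slab of emissivity ε, T_s⁴ = 2T_e⁴/(2−ε); thus T_s = 83.09·(1.098)^(1/4) = 85.05 K.
T_s − T_e = 85.05 − 83.09 = 1.959 K.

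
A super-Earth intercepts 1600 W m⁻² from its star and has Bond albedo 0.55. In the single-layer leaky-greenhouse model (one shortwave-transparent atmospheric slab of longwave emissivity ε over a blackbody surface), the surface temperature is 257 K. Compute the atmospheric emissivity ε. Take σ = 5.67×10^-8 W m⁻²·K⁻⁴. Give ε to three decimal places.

TOA balance gives T_e = 237.4 K.
Since (2−ε)/2 = (T_e/T_s)⁴ = 0.7277, ε = 0.5446.

0.545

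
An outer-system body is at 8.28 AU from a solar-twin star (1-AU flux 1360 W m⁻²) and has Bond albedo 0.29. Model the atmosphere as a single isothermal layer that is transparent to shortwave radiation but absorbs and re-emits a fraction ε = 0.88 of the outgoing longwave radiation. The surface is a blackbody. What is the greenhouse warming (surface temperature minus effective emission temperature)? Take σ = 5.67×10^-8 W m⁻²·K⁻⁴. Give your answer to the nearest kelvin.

14 kelvin

By the inverse-square law, S = 1360/8.28² = 19.84 W m⁻².
Effective emission temperature (TOA balance): σT_e⁴ = S(1−α)/4 = 3.521 W m⁻² → T_e = 88.77 K.
For a single slab of emissivity ε, T_s⁴ = 2T_e⁴/(2−ε); thus T_s = 88.77·(1.786)^(1/4) = 102.6 K.
T_s − T_e = 102.6 − 88.77 = 13.85 K.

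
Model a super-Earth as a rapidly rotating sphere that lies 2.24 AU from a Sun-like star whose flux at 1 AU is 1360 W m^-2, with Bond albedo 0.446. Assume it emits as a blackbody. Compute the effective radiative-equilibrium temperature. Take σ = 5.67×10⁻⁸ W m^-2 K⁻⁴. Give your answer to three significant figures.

160 K

By the inverse-square law, S = 1360/2.24² = 271.0 W m^-2.
The planet absorbs (1−α)S over its disc πR² and re-emits over 4πR², so the mean absorbed flux is (1−0.446)·271.0/4 = 37.54 W m^-2.
In equilibrium σT⁴ equals this, so T = 160.4 K.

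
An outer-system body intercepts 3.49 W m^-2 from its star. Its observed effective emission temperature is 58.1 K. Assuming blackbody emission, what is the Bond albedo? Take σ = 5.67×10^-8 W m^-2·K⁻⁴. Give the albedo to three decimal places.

Rearranging the radiative balance, α = 1 − 4σT⁴/S.
4σT⁴ = 4·5.67×10⁻⁸·(58.1)⁴ = 2.584 W m^-2.
1−α = 2.584/3.490 = 0.7405, so α = 0.2595.

0.260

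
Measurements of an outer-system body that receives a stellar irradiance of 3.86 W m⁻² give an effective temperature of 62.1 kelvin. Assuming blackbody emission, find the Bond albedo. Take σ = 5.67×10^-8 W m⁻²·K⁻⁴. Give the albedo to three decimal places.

0.126

Rearranging the radiative balance, α = 1 − 4σT⁴/S.
σT⁴ = 0.8432 W m⁻², so 4σT⁴ = 3.373 W m⁻².
Hence α = 1 − 3.373/3.860 = 0.1262.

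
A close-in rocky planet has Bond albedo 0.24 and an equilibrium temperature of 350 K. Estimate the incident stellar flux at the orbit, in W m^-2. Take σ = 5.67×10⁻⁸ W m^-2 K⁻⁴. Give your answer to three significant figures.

Invert the energy balance for S: S = 4σT⁴/(1−α).
σT⁴ = 5.67×10⁻⁸·(350)⁴ = 850.9 W m^-2.
S = 4·850.9/0.76 = 4478 W m^-2.

4480 W m^-2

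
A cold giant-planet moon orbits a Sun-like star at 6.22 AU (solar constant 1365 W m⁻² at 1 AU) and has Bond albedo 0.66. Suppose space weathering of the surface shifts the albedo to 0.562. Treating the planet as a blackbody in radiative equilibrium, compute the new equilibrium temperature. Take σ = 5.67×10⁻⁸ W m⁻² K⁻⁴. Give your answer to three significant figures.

90.9 K

Irradiance scales as 1/d², so S = 1365 W m⁻² × (1/6.22)² = 35.28 W m⁻².
T₂ = [S(1−α₂)/(4σ)]^(1/4) = [35.28·0.438/(4σ)]^(1/4) = 90.85 K.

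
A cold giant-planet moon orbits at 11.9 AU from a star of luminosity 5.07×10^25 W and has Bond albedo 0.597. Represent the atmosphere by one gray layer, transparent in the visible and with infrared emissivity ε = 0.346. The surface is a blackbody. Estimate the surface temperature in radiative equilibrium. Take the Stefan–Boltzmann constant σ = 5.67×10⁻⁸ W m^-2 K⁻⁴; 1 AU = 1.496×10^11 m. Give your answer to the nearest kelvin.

d = 11.9 × 1.496×10^11 m = 1.780×10^12 m.
Flux at the orbit: S = L/(4πd²) = 5.07×10^25/(4π·(1.78×10^12)²) = 1.273 W m^-2.
Effective emission temperature (TOA balance): σT_e⁴ = S(1−α)/4 = 0.1283 W m^-2 → T_e = 38.78 K.
Surface balance with a leaky layer gives σT_s⁴ = σT_e⁴·2/(2−ε), so T_s = T_e·[2/(2−0.346)]^(1/4) = 40.67 K.

41 kelvin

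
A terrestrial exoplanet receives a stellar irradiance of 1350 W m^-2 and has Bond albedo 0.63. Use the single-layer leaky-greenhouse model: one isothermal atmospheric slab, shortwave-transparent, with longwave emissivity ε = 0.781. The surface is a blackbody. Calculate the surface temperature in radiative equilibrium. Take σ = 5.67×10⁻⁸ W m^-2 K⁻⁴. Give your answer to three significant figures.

Effective emission temperature (TOA balance): σT_e⁴ = S(1−α)/4 = 124.9 W m^-2 → T_e = 216.6 K.
The surface balance (absorbed SW + ε·downward IR = σT_s⁴) with T_a⁴ = T_s⁴/2 reduces to T_s = T_e·[2/(2−ε)]^¼ = 245.2 K.

245 K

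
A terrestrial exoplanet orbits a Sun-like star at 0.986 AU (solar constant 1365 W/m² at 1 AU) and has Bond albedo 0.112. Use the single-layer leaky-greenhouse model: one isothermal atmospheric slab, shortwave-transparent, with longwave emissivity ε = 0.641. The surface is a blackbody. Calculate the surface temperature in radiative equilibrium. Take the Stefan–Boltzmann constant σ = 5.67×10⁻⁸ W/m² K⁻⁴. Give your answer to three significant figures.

By the inverse-square law, S = 1365/0.986² = 1404 W/m².
Effective emission temperature (TOA balance): σT_e⁴ = S(1−α)/4 = 311.7 W/m² → T_e = 272.3 K.
The surface balance (absorbed SW + ε·downward IR = σT_s⁴) with T_a⁴ = T_s⁴/2 reduces to T_s = T_e·[2/(2−ε)]^¼ = 299.9 K.

300 kelvin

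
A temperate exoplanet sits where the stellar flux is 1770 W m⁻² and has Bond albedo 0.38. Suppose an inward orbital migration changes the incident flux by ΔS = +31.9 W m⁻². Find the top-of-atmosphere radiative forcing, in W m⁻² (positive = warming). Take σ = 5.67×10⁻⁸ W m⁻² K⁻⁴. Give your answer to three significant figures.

TOA radiative forcing: ΔF = (1−α)ΔS/4 = 0.62·(+31.9)/4 = 4.944 W m⁻².

4.94 W m⁻²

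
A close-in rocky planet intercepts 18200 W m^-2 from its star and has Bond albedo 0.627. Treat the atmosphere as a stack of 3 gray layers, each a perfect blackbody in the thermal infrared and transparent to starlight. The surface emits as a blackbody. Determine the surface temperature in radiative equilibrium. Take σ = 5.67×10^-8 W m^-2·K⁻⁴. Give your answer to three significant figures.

588 K

Top-of-atmosphere balance: σT_e⁴ = S(1−α)/4 = 1697 W m^-2 → T_e = 415.9 K.
For an N-layer opaque stack, T_s⁴ = (N+1)T_e⁴, hence T_s = (4)^(1/4)×415.9 K = 588.2 K.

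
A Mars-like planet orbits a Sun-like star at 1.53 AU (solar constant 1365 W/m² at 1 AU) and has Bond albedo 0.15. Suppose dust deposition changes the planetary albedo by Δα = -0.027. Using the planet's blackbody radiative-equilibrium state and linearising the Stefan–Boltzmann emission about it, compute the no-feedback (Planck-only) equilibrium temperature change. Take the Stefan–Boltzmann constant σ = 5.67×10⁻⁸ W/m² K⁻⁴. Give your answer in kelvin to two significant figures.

1.7 kelvin

Flux at the orbit: S = 1365/(1.53)² = 583.1 W/m².
Reference equilibrium: T_e = [S(1−α)/(4σ)]^(1/4) = 216.2 K.
ΔF = −(S/4)Δα = −(583.1/4)×(-0.027) = 3.936 W/m².
Planck response: λ_P = 4σT_e³ = 4·5.67×10⁻⁸·(216.2)³ = 2.292 W/m²/K.
So ΔT₀ = 3.936/2.292 = 1.72 K.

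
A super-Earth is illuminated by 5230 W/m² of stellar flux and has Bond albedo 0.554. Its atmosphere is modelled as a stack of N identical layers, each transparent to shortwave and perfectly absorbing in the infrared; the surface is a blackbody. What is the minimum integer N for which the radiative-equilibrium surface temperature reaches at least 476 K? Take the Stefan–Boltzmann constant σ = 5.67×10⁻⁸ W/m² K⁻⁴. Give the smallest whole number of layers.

4

Top-of-atmosphere balance: σT_e⁴ = S(1−α)/4 = 583.1 W/m² → T_e = 318.5 K.
Since T_s⁴ = (N+1)T_e⁴, we need N ≥ (T_s/T_e)⁴ − 1 = 3.992.
So N ≥ 3.992; the smallest integer is N = 4.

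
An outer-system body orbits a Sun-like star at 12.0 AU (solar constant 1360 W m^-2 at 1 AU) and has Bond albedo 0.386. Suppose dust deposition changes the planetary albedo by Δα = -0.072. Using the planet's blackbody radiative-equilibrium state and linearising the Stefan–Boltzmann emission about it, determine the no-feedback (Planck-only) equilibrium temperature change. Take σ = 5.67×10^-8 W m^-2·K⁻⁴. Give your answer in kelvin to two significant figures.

Irradiance scales as 1/d², so S = 1360 W m^-2 × (1/12.0)² = 9.444 W m^-2.
The baseline emission temperature is T_e = 71.11 K.
The change in absorbed flux is Δ[S(1−α)/4] = −SΔα/4 = 0.1700 W m^-2.
Linearising σT⁴ gives d(σT⁴)/dT = 4σT_e³ = 0.08155 W m^-2 per K.
ΔT₀ = ΔF/λ_P = 0.1700/0.08155 = 2.08 K.

2.1 K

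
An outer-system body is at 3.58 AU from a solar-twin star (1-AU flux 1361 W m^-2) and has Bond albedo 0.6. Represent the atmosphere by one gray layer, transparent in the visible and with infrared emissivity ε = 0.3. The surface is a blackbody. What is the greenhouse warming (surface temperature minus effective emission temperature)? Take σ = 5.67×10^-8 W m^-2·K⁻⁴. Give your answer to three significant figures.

4.85 K

Flux at the orbit: S = 1361/(3.58)² = 106.2 W m^-2.
At the top of the atmosphere, σT_e⁴ = S(1−α)/4 = 10.62 W m^-2, giving T_e = 117.0 K.
Surface balance with a leaky layer gives σT_s⁴ = σT_e⁴·2/(2−ε), so T_s = T_e·[2/(2−0.3)]^(1/4) = 121.8 K.
T_s − T_e = 121.8 − 117.0 = 4.851 K.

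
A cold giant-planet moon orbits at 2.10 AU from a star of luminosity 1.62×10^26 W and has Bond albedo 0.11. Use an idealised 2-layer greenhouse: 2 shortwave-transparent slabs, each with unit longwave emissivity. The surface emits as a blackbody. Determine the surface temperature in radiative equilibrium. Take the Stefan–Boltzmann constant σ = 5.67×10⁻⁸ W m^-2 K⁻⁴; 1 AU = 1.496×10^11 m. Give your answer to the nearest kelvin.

198 K

Orbital distance: d = 2.10 AU = 3.142×10^11 m.
Spreading L over a sphere of radius d: S = 1.62×10^26/(4π·3.14×10^11²) = 130.6 W m^-2.
OLR = S(1−α)/4 = 29.06 W m^-2; the top layer radiates at T_e = 150.5 K.
With N = 2 opaque layers, T_s = (N+1)^(1/4)·T_e = 3^(1/4)·150.5 = 198.0 K.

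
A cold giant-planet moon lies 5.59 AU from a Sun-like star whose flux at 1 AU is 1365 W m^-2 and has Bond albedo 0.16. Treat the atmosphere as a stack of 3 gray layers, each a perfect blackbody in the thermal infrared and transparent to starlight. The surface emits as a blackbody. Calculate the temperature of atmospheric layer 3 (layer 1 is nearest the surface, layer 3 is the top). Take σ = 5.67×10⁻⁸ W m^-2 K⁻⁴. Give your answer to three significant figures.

113 kelvin

Flux at the orbit: S = 1365/(5.59)² = 43.68 W m^-2.
Top-of-atmosphere balance: σT_e⁴ = S(1−α)/4 = 9.173 W m^-2 → T_e = 112.8 K.
In the N-layer model, layer k (counted from the surface) has T_k = (N+1−k)^(1/4)·T_e.
With k = 3: T_3 = (3+1−3)^¼·112.8 K = 112.8 K.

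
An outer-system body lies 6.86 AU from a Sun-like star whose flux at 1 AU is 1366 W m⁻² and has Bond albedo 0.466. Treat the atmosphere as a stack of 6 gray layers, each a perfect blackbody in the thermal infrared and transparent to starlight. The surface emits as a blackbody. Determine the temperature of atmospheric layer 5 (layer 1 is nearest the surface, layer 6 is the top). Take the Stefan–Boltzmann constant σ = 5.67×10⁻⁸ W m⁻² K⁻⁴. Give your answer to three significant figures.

108 K

Irradiance scales as 1/d², so S = 1366 W m⁻² × (1/6.86)² = 29.03 W m⁻².
The effective emission temperature is T_e = [S(1−α)/(4σ)]^¼ = 90.92 K.
The net upward flux σT_e⁴ is constant between every pair of levels, so T_k⁴ = (N+1−k)T_e⁴.
With k = 5: T_5 = (6+1−5)^¼·90.92 K = 108.1 K.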